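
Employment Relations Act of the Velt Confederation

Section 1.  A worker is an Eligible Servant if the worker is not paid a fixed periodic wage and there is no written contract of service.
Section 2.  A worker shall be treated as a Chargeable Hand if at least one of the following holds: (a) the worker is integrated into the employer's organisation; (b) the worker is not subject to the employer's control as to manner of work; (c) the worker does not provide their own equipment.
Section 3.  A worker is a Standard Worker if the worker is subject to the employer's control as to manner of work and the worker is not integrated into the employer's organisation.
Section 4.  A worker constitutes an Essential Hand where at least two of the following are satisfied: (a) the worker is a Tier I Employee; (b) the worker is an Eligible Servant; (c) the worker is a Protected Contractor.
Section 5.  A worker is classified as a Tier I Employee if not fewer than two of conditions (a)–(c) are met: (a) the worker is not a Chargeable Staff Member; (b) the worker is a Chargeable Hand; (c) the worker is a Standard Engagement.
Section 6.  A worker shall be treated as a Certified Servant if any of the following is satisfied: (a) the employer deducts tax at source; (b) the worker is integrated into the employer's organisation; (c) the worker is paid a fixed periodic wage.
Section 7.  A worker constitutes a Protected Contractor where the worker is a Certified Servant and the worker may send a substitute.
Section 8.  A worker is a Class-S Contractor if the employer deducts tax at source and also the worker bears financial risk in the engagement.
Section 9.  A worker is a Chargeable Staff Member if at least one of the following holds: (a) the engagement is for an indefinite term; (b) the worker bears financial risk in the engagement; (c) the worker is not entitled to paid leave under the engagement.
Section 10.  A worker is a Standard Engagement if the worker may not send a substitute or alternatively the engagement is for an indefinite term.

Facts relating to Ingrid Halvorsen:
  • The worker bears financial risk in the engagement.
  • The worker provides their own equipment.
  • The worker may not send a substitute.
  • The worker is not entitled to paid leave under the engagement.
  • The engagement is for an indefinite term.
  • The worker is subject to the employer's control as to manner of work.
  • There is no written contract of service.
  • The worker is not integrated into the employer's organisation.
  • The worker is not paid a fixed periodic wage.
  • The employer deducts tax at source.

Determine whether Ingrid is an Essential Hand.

No

section 9 — Chargeable Staff Member: [the engagement is for an indefinite term? yes] OR [the worker bears financial risk in the engagement? yes] OR [the worker is not entitled to paid leave under the engagement? yes] → satisfied.
section 2 — Chargeable Hand: [the worker is integrated into the employer's organisation? no] OR [the worker is not subject to the employer's control as to manner of work? no] OR [the worker does not provide their own equipment? no] → not satisfied.
section 10 — Standard Engagement: [the worker may not send a substitute? yes] OR [the engagement is for an indefinite term? yes] → satisfied.
section 5 — Tier I Employee: not a Chargeable Staff Member (section 9)? no; Chargeable Hand (section 2)? no; Standard Engagement (section 10)? yes — 1 of 3 hold (need ≥2) → not satisfied.
section 1 — Eligible Servant: [the worker is not paid a fixed periodic wage? yes] AND [there is no written contract of service? yes] → satisfied.
section 6 — Certified Servant: [the employer deducts tax at source? yes] OR [the worker is integrated into the employer's organisation? no] OR [the worker is paid a fixed periodic wage? no] → satisfied.
section 7 — Protected Contractor: [Certified Servant (section 6)? yes] AND [the worker may send a substitute? no] → not satisfied.
section 4 — Essential Hand: Tier I Employee (section 5)? no; Eligible Servant (section 1)? yes; Protected Contractor (section 7)? no — 1 of 3 hold (need ≥2) → not satisfied.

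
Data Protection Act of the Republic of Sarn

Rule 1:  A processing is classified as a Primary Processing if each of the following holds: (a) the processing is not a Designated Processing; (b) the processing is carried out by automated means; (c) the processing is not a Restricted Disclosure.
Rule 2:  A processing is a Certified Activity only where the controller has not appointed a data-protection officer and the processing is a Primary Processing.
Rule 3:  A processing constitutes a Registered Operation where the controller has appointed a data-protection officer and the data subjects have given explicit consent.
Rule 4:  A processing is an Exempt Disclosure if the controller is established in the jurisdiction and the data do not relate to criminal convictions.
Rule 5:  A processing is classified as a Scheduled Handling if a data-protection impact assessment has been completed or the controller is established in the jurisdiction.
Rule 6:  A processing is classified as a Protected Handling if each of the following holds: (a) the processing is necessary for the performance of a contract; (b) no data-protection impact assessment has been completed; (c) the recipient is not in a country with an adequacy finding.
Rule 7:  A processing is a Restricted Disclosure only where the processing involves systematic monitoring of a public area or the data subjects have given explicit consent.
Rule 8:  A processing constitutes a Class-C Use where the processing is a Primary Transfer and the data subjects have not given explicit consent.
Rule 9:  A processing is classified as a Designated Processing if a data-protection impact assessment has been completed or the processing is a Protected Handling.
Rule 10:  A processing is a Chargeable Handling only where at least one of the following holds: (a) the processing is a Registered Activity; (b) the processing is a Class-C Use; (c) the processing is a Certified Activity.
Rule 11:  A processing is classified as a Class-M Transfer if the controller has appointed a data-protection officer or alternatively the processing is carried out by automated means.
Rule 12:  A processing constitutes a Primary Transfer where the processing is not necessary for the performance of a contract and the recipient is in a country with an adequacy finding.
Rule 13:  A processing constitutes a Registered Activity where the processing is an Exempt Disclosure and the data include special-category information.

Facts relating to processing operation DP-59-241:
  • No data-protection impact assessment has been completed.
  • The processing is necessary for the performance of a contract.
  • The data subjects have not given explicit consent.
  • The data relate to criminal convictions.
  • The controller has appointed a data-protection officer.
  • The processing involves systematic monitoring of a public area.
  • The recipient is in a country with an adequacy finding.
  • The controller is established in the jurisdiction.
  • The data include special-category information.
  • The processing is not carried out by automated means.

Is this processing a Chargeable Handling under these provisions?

rule 4 — Exempt Disclosure: [the controller is established in the jurisdiction? yes] AND [the data do not relate to criminal convictions? no] → not satisfied.
rule 13 — Registered Activity: [Exempt Disclosure (rule 4)? no] AND [the data include special-category information? yes] → not satisfied.
rule 12 — Primary Transfer: [the processing is not necessary for the performance of a contract? no] AND [the recipient is in a country with an adequacy finding? yes] → not satisfied.
rule 8 — Class-C Use: [Primary Transfer (rule 12)? no] AND [the data subjects have not given explicit consent? yes] → not satisfied.
rule 6 — Protected Handling: [the processing is necessary for the performance of a contract? yes] AND [no data-protection impact assessment has been completed? yes] AND [the recipient is not in a country with an adequacy finding? no] → not satisfied.
rule 9 — Designated Processing: [a data-protection impact assessment has been completed? no] OR [Protected Handling (rule 6)? no] → not satisfied.
rule 7 — Restricted Disclosure: [the processing involves systematic monitoring of a public area? yes] OR [the data subjects have given explicit consent? no] → satisfied.
rule 1 — Primary Processing: [not a Designated Processing (rule 9)? yes] AND [the processing is carried out by automated means? no] AND [not a Restricted Disclosure (rule 7)? no] → not satisfied.
rule 2 — Certified Activity: [the controller has not appointed a data-protection officer? no] AND [Primary Processing (rule 1)? no] → not satisfied.
rule 10 — Chargeable Handling: [Registered Activity (rule 13)? no] OR [Class-C Use (rule 8)? no] OR [Certified Activity (rule 2)? no] → not satisfied.

No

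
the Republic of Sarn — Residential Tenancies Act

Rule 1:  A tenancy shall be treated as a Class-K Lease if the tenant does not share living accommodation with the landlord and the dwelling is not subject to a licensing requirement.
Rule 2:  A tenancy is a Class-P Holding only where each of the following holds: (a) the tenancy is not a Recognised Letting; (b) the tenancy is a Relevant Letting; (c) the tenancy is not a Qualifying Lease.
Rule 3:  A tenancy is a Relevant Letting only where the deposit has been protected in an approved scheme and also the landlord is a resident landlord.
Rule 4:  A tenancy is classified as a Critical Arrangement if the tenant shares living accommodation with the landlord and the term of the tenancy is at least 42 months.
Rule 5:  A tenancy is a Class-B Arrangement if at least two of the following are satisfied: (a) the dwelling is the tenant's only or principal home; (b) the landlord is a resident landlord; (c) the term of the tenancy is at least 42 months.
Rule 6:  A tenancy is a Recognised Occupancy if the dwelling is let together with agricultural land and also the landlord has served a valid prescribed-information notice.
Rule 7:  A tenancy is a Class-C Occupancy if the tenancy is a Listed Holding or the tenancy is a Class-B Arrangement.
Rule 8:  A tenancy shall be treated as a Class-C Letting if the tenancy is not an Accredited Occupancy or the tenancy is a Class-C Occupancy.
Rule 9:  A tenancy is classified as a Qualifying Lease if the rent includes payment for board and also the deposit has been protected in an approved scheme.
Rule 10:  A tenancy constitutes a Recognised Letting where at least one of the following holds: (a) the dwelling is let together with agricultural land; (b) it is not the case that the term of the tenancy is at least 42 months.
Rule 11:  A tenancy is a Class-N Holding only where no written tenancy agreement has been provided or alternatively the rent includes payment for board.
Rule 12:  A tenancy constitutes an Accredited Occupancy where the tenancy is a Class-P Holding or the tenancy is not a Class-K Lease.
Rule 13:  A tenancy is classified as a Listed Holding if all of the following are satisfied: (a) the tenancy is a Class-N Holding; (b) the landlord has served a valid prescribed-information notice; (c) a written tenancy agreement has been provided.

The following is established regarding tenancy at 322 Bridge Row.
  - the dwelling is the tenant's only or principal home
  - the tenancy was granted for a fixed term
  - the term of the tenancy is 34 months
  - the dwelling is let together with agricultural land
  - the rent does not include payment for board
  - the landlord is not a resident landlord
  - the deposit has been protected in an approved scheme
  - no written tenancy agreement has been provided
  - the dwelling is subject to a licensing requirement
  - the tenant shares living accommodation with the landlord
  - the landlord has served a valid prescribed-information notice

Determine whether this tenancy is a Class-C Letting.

Under rule 10: the dwelling is let together with agricultural land? yes; or term of the tenancy: 34 months ≥ 42 months? no, so negated condition yes. So the tenancy is a Recognised Letting.
Under rule 3: the deposit has been protected in an approved scheme? yes; and the landlord is a resident landlord? no. So the tenancy is not a Relevant Letting.
Under rule 9: the rent includes payment for board? no; and the deposit has been protected in an approved scheme? yes. So the tenancy is not a Qualifying Lease.
Under rule 2: not a Recognised Letting (rule 10)? no; and Relevant Letting (rule 3)? no; and not a Qualifying Lease (rule 9)? yes. So the tenancy is not a Class-P Holding.
Under rule 1: the tenant does not share living accommodation with the landlord? no; and the dwelling is not subject to a licensing requirement? no. So the tenancy is not a Class-K Lease.
Under rule 12: Class-P Holding (rule 2)? no; or not a Class-K Lease (rule 1)? yes. So the tenancy is an Accredited Occupancy.
Under rule 11: no written tenancy agreement has been provided? yes; or the rent includes payment for board? no. So the tenancy is a Class-N Holding.
Under rule 13: Class-N Holding (rule 11)? yes; and the landlord has served a valid prescribed-information notice? yes; and a written tenancy agreement has been provided? no. So the tenancy is not a Listed Holding.
Under rule 5: the dwelling is the tenant's only or principal home? yes; the landlord is a resident landlord? no; term of the tenancy: 34 months ≥ 42 months? no — 1 of 3 hold (need ≥2) → not satisfied.
Under rule 7: Listed Holding (rule 13)? no; or Class-B Arrangement (rule 5)? no. So the tenancy is not a Class-C Occupancy.
Under rule 8: not an Accredited Occupancy (rule 12)? no; or Class-C Occupancy (rule 7)? no. So the tenancy is not a Class-C Letting.

No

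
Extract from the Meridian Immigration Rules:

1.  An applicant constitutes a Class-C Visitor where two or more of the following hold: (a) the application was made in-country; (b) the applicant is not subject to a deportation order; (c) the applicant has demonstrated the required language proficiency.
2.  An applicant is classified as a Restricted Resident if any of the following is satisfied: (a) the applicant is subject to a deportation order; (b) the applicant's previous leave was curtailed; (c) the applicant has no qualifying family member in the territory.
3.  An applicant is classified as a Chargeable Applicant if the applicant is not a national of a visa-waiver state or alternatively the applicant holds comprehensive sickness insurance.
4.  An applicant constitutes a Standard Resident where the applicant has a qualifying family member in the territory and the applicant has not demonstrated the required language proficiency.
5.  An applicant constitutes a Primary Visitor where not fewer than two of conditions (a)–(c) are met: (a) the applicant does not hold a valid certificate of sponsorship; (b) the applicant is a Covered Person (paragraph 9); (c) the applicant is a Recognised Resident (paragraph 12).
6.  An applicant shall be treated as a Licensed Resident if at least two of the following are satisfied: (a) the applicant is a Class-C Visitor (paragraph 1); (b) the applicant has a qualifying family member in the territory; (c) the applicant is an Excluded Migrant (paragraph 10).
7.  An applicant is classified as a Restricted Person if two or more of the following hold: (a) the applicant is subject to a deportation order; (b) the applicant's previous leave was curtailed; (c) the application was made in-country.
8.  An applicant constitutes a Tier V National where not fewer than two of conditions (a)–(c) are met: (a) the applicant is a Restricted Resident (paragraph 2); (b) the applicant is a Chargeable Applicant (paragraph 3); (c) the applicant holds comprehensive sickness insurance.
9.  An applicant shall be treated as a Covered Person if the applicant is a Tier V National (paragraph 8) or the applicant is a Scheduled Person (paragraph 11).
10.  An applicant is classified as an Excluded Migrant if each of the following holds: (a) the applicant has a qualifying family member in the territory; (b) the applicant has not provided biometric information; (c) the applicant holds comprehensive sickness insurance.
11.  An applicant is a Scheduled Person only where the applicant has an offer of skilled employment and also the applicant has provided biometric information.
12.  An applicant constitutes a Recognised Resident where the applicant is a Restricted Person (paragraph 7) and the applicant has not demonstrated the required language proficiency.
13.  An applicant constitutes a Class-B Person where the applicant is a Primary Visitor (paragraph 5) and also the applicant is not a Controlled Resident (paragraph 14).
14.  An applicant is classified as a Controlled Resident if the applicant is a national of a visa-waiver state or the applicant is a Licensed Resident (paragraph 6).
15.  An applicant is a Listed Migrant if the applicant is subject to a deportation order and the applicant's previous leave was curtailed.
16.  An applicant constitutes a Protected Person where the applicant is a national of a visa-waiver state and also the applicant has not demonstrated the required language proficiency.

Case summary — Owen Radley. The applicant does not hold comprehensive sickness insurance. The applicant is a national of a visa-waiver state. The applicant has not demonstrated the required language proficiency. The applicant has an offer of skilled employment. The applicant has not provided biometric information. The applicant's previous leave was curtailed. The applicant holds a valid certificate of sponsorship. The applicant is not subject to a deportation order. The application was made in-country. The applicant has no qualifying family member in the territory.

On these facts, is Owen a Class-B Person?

Under paragraph 2: the applicant is subject to a deportation order? no; or the applicant's previous leave was curtailed? yes; or the applicant has no qualifying family member in the territory? yes. So the applicant is a Restricted Resident.
Under paragraph 3: the applicant is not a national of a visa-waiver state? no; or the applicant holds comprehensive sickness insurance? no. So the applicant is not a Chargeable Applicant.
Under paragraph 8: Restricted Resident (paragraph 2)? yes; Chargeable Applicant (paragraph 3)? no; the applicant holds comprehensive sickness insurance? no — 1 of 3 hold (need ≥2) → not satisfied.
Under paragraph 11: the applicant has an offer of skilled employment? yes; and the applicant has provided biometric information? no. So the applicant is not a Scheduled Person.
Under paragraph 9: Tier V National (paragraph 8)? no; or Scheduled Person (paragraph 11)? no. So the applicant is not a Covered Person.
Under paragraph 7: the applicant is subject to a deportation order? no; the applicant's previous leave was curtailed? yes; the application was made in-country? yes — 2 of 3 hold (need ≥2) → satisfied.
Under paragraph 12: Restricted Person (paragraph 7)? yes; and the applicant has not demonstrated the required language proficiency? yes. So the applicant is a Recognised Resident.
Under paragraph 5: the applicant does not hold a valid certificate of sponsorship? no; Covered Person (paragraph 9)? no; Recognised Resident (paragraph 12)? yes — 1 of 3 hold (need ≥2) → not satisfied.
Under paragraph 1: the application was made in-country? yes; the applicant is not subject to a deportation order? yes; the applicant has demonstrated the required language proficiency? no — 2 of 3 hold (need ≥2) → satisfied.
Under paragraph 10: the applicant has a qualifying family member in the territory? no; and the applicant has not provided biometric information? yes; and the applicant holds comprehensive sickness insurance? no. So the applicant is not an Excluded Migrant.
Under paragraph 6: Class-C Visitor (paragraph 1)? yes; the applicant has a qualifying family member in the territory? no; Excluded Migrant (paragraph 10)? no — 1 of 3 hold (need ≥2) → not satisfied.
Under paragraph 14: the applicant is a national of a visa-waiver state? yes; or Licensed Resident (paragraph 6)? no. So the applicant is a Controlled Resident.
Under paragraph 13: Primary Visitor (paragraph 5)? no; and not a Controlled Resident (paragraph 14)? no. So the applicant is not a Class-B Person.

No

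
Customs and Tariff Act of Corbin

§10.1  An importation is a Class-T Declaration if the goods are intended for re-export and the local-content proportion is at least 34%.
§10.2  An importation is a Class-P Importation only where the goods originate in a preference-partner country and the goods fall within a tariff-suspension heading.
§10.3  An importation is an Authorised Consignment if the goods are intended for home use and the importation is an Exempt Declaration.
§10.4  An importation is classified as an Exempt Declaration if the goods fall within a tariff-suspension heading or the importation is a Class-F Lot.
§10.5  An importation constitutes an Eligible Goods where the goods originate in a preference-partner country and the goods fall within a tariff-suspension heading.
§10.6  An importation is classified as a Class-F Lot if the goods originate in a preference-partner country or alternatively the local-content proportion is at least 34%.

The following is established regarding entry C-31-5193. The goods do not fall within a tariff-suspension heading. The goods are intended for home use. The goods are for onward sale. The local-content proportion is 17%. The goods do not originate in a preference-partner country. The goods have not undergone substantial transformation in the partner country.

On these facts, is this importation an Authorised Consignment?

No

§10.6 — Class-F Lot: [the goods originate in a preference-partner country? no] OR [local-content proportion: 17% ≥ 34%? no] → not satisfied.
§10.4 — Exempt Declaration: [the goods fall within a tariff-suspension heading? no] OR [Class-F Lot (§10.6)? no] → not satisfied.
§10.3 — Authorised Consignment: [the goods are intended for home use? yes] AND [Exempt Declaration (§10.4)? no] → not satisfied.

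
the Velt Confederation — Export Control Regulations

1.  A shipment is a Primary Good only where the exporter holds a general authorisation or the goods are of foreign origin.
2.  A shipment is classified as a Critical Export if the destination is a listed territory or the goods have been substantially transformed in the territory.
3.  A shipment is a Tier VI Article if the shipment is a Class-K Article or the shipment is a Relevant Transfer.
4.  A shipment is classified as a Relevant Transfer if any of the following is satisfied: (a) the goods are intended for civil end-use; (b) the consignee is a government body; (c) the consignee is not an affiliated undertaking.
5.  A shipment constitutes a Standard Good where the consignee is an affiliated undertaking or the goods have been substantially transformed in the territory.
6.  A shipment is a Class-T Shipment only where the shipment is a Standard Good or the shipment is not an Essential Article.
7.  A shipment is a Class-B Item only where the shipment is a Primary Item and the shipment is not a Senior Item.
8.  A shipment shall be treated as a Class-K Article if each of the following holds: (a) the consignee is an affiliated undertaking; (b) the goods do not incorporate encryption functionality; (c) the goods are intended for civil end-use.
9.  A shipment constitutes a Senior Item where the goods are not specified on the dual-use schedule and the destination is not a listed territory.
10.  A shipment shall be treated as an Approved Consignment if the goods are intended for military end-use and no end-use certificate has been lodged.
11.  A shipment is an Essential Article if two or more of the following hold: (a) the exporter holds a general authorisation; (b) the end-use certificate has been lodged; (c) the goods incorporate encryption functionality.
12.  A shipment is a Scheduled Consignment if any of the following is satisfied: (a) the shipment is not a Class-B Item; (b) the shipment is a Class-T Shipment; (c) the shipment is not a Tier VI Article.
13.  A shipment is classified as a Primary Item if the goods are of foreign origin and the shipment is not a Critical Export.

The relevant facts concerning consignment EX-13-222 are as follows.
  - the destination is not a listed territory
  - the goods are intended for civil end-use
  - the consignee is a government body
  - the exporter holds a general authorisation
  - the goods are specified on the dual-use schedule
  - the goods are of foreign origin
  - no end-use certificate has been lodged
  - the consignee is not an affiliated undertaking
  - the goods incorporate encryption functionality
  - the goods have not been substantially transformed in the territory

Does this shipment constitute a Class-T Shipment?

No

paragraph 5 — Standard Good: [the consignee is an affiliated undertaking? no] OR [the goods have been substantially transformed in the territory? no] → not satisfied.
paragraph 11 — Essential Article: the exporter holds a general authorisation? yes; the end-use certificate has been lodged? no; the goods incorporate encryption functionality? yes — 2 of 3 hold (need ≥2) → satisfied.
paragraph 6 — Class-T Shipment: [Standard Good (paragraph 5)? no] OR [not an Essential Article (paragraph 11)? no] → not satisfied.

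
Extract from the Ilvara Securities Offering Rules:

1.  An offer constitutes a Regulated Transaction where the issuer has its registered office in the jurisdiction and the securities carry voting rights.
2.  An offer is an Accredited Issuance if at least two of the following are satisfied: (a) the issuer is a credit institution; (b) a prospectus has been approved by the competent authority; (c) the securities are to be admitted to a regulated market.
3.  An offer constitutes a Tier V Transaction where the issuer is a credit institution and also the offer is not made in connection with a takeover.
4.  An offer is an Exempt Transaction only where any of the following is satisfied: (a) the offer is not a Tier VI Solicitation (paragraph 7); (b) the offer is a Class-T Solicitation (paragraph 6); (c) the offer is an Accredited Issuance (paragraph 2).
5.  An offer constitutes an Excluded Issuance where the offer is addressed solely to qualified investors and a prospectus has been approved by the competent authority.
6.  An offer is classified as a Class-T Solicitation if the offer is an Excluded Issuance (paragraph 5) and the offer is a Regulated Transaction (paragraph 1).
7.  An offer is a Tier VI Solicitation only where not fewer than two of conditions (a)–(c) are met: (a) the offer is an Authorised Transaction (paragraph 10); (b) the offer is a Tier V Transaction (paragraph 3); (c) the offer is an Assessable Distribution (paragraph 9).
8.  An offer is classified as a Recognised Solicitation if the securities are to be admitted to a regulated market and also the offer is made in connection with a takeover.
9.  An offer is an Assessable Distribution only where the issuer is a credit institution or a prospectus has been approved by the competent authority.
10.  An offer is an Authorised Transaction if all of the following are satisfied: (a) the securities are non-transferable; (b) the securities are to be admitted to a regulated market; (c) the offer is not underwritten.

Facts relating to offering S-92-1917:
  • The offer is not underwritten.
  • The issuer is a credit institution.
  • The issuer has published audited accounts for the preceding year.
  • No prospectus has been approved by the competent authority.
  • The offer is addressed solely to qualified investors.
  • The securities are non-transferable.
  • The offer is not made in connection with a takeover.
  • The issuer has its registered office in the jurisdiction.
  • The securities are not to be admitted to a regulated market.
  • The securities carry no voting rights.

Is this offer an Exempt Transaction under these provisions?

paragraph 10 — Authorised Transaction: [the securities are non-transferable? yes] AND [the securities are to be admitted to a regulated market? no] AND [the offer is not underwritten? yes] → not satisfied.
paragraph 3 — Tier V Transaction: [the issuer is a credit institution? yes] AND [the offer is not made in connection with a takeover? yes] → satisfied.
paragraph 9 — Assessable Distribution: [the issuer is a credit institution? yes] OR [a prospectus has been approved by the competent authority? no] → satisfied.
paragraph 7 — Tier VI Solicitation: Authorised Transaction (paragraph 10)? no; Tier V Transaction (paragraph 3)? yes; Assessable Distribution (paragraph 9)? yes — 2 of 3 hold (need ≥2) → satisfied.
paragraph 5 — Excluded Issuance: [the offer is addressed solely to qualified investors? yes] AND [a prospectus has been approved by the competent authority? no] → not satisfied.
paragraph 1 — Regulated Transaction: [the issuer has its registered office in the jurisdiction? yes] AND [the securities carry voting rights? no] → not satisfied.
paragraph 6 — Class-T Solicitation: [Excluded Issuance (paragraph 5)? no] AND [Regulated Transaction (paragraph 1)? no] → not satisfied.
paragraph 2 — Accredited Issuance: the issuer is a credit institution? yes; a prospectus has been approved by the competent authority? no; the securities are to be admitted to a regulated market? no — 1 of 3 hold (need ≥2) → not satisfied.
paragraph 4 — Exempt Transaction: [not a Tier VI Solicitation (paragraph 7)? no] OR [Class-T Solicitation (paragraph 6)? no] OR [Accredited Issuance (paragraph 2)? no] → not satisfied.

No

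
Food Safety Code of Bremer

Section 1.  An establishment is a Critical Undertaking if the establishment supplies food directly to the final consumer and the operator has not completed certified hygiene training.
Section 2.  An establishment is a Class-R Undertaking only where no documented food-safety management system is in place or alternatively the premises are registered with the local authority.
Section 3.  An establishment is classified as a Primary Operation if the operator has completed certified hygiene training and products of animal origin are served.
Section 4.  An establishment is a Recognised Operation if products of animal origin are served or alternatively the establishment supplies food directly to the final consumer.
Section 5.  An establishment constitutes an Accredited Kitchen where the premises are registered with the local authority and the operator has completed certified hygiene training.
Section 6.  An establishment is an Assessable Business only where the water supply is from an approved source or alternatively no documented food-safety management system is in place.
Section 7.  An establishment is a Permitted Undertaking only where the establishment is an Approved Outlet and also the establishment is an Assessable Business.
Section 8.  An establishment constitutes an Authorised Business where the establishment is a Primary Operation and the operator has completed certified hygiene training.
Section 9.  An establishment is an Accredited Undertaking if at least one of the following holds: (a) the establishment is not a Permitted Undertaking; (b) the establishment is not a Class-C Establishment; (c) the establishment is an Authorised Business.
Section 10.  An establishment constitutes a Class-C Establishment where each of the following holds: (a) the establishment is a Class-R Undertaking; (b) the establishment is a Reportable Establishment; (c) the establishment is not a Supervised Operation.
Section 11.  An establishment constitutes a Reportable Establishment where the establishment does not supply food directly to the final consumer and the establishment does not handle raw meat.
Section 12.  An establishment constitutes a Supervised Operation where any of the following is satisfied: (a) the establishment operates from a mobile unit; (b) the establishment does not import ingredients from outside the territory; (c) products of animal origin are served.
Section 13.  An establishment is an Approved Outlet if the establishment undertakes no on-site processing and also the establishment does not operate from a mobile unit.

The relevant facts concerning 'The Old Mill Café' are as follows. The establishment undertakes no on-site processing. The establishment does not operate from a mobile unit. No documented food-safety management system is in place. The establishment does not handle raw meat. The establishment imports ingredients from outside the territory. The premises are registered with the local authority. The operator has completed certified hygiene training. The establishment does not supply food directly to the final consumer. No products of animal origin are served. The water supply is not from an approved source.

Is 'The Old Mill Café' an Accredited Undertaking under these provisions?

No

Under section 13: the establishment undertakes no on-site processing? yes; and the establishment does not operate from a mobile unit? yes. So the establishment is an Approved Outlet.
Under section 6: the water supply is from an approved source? no; or no documented food-safety management system is in place? yes. So the establishment is an Assessable Business.
Under section 7: Approved Outlet (section 13)? yes; and Assessable Business (section 6)? yes. So the establishment is a Permitted Undertaking.
Under section 2: no documented food-safety management system is in place? yes; or the premises are registered with the local authority? yes. So the establishment is a Class-R Undertaking.
Under section 11: the establishment does not supply food directly to the final consumer? yes; and the establishment does not handle raw meat? yes. So the establishment is a Reportable Establishment.
Under section 12: the establishment operates from a mobile unit? no; or the establishment does not import ingredients from outside the territory? no; or products of animal origin are served? no. So the establishment is not a Supervised Operation.
Under section 10: Class-R Undertaking (section 2)? yes; and Reportable Establishment (section 11)? yes; and not a Supervised Operation (section 12)? yes. So the establishment is a Class-C Establishment.
Under section 3: the operator has completed certified hygiene training? yes; and products of animal origin are served? no. So the establishment is not a Primary Operation.
Under section 8: Primary Operation (section 3)? no; and the operator has completed certified hygiene training? yes. So the establishment is not an Authorised Business.
Under section 9: not a Permitted Undertaking (section 7)? no; or not a Class-C Establishment (section 10)? no; or Authorised Business (section 8)? no. So the establishment is not an Accredited Undertaking.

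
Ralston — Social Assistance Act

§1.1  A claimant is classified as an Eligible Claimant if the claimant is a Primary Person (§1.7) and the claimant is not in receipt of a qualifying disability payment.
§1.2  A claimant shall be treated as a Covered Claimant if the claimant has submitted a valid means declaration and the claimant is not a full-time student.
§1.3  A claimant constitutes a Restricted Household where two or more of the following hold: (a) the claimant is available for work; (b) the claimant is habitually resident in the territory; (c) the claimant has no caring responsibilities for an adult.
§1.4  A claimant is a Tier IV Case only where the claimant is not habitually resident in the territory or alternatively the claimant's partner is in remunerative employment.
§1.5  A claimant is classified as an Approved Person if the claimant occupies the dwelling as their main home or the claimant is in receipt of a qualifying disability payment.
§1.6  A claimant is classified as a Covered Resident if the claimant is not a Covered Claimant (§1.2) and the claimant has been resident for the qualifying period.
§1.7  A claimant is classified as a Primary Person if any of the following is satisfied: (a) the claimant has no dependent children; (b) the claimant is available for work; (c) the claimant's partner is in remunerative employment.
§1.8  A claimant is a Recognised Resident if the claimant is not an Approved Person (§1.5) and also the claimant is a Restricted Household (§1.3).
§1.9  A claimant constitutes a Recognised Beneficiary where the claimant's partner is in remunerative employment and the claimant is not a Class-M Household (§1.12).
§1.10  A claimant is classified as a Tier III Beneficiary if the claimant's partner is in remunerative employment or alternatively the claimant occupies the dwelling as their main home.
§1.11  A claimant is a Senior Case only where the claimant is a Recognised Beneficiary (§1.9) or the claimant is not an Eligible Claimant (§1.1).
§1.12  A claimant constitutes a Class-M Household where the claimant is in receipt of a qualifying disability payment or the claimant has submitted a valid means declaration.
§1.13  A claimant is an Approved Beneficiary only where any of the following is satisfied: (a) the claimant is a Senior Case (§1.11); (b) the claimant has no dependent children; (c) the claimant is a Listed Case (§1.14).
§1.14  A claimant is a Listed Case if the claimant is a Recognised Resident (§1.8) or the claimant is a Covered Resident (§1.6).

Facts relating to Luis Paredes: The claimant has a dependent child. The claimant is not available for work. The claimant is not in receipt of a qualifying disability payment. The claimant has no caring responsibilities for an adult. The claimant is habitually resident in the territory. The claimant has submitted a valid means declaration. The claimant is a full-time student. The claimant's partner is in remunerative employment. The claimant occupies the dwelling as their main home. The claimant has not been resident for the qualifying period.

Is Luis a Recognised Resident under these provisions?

§1.5 — Approved Person: [the claimant occupies the dwelling as their main home? yes] OR [the claimant is in receipt of a qualifying disability payment? no] → satisfied.
§1.3 — Restricted Household: the claimant is available for work? no; the claimant is habitually resident in the territory? yes; the claimant has no caring responsibilities for an adult? yes — 2 of 3 hold (need ≥2) → satisfied.
§1.8 — Recognised Resident: [not an Approved Person (§1.5)? no] AND [Restricted Household (§1.3)? yes] → not satisfied.

No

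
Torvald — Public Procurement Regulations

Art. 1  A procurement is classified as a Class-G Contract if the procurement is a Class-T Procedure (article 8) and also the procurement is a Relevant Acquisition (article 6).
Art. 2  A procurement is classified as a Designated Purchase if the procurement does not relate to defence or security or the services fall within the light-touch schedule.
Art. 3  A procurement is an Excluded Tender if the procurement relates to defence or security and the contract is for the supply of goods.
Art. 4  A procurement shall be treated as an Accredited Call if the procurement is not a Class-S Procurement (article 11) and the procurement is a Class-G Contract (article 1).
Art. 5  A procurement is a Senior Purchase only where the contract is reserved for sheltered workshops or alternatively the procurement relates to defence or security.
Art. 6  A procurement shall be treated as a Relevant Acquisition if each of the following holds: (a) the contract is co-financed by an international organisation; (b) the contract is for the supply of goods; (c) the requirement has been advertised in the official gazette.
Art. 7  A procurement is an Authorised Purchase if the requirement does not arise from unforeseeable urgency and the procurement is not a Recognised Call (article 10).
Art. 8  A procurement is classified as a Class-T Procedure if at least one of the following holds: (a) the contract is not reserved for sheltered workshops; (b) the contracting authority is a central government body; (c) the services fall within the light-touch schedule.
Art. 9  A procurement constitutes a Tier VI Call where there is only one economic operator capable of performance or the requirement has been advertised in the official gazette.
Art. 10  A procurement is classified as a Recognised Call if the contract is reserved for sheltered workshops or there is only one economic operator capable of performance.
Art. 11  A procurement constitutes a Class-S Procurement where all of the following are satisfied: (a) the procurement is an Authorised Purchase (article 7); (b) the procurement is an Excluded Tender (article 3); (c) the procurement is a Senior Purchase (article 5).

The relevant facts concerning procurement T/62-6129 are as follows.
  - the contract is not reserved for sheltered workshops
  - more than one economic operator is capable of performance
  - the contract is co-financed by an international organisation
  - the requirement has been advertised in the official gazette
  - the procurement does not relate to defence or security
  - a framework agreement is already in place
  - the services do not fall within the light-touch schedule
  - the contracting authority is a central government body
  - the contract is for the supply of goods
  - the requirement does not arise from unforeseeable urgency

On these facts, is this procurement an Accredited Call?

Yes

Under article 10: the contract is reserved for sheltered workshops? no; or there is only one economic operator capable of performance? no. So the procurement is not a Recognised Call.
Under article 7: the requirement does not arise from unforeseeable urgency? yes; and not a Recognised Call (article 10)? yes. So the procurement is an Authorised Purchase.
Under article 3: the procurement relates to defence or security? no; and the contract is for the supply of goods? yes. So the procurement is not an Excluded Tender.
Under article 5: the contract is reserved for sheltered workshops? no; or the procurement relates to defence or security? no. So the procurement is not a Senior Purchase.
Under article 11: Authorised Purchase (article 7)? yes; and Excluded Tender (article 3)? no; and Senior Purchase (article 5)? no. So the procurement is not a Class-S Procurement.
Under article 8: the contract is not reserved for sheltered workshops? yes; or the contracting authority is a central government body? yes; or the services fall within the light-touch schedule? no. So the procurement is a Class-T Procedure.
Under article 6: the contract is co-financed by an international organisation? yes; and the contract is for the supply of goods? yes; and the requirement has been advertised in the official gazette? yes. So the procurement is a Relevant Acquisition.
Under article 1: Class-T Procedure (article 8)? yes; and Relevant Acquisition (article 6)? yes. So the procurement is a Class-G Contract.
Under article 4: not a Class-S Procurement (article 11)? yes; and Class-G Contract (article 1)? yes. So the procurement is an Accredited Call.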